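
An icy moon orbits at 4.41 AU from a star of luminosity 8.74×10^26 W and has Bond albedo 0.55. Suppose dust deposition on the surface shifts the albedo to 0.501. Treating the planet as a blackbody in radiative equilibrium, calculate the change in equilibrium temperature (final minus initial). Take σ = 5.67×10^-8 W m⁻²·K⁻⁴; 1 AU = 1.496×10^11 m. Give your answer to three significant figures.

Orbital distance: d = 4.41 AU = 6.597×10^11 m.
Flux at the orbit: S = L/(4πd²) = 8.74×10^26/(4π·(6.60×10^11)²) = 159.8 W m⁻².
With α = 0.55, T₁ = 133.4 K.
With α = 0.501, T₂ = 136.9 K.
ΔT = T₂ − T₁ = 3.493 K.

3.49 K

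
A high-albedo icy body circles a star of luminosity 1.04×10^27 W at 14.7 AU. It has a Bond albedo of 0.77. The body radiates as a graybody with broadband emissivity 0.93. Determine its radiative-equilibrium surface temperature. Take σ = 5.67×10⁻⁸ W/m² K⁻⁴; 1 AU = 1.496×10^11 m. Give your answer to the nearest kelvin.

66 K

d = 14.7 × 1.496×10^11 m = 2.199×10^12 m.
Flux at the orbit: S = L/(4πd²) = 1.04×10^27/(4π·(2.20×10^12)²) = 17.11 W/m².
Absorbed flux (global mean): S(1−α)/4 = 17.11·0.23/4 = 0.9840 W/m².
Radiative balance εσT⁴ = 0.9840 gives T = [0.9840/(0.93·σ)]^(1/4) = 65.73 K.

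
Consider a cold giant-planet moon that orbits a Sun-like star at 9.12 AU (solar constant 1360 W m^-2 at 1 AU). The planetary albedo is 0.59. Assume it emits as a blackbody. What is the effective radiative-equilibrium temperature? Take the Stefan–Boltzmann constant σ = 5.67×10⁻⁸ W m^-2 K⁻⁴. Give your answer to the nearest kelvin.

Flux at the orbit: S = 1360/(9.12)² = 16.35 W m^-2.
Absorbed flux (global mean): S(1−α)/4 = 16.35·0.41/4 = 1.676 W m^-2.
Balancing against σT⁴: T = (1.676/5.67×10⁻⁸)^(1/4) = 73.73 K.

74 kelvin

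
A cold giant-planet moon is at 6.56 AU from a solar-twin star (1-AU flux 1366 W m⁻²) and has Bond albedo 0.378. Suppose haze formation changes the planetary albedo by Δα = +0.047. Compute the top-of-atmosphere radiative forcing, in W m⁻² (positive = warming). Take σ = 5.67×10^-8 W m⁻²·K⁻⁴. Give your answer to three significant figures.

Irradiance scales as 1/d², so S = 1366 W m⁻² × (1/6.56)² = 31.74 W m⁻².
TOA radiative forcing: ΔF = −S·Δα/4 = −31.74·(+0.047)/4 = -0.3730 W m⁻².

-0.373 W m⁻²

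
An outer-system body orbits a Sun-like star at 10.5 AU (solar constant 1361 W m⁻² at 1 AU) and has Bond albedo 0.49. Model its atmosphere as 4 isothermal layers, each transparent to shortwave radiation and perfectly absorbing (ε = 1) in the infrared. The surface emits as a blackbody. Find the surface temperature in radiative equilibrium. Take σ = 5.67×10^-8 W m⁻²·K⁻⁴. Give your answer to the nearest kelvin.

109 K

Flux at the orbit: S = 1361/(10.5)² = 12.34 W m⁻².
OLR = S(1−α)/4 = 1.574 W m⁻²; the top layer radiates at T_e = 72.59 K.
With N = 4 opaque layers, T_s = (N+1)^(1/4)·T_e = 5^(1/4)·72.59 = 108.5 K.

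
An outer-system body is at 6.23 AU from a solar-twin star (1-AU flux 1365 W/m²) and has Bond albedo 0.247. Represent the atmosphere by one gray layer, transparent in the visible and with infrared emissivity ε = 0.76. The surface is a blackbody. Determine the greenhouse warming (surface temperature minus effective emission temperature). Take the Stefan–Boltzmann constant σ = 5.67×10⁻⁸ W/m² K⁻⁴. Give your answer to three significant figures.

Flux at the orbit: S = 1365/(6.23)² = 35.17 W/m².
At the top of the atmosphere, σT_e⁴ = S(1−α)/4 = 6.621 W/m², giving T_e = 104.0 K.
The surface balance (absorbed SW + ε·downward IR = σT_s⁴) with T_a⁴ = T_s⁴/2 reduces to T_s = T_e·[2/(2−ε)]^¼ = 117.1 K.
The atmosphere warms the surface by 13.20 K.

13.2 K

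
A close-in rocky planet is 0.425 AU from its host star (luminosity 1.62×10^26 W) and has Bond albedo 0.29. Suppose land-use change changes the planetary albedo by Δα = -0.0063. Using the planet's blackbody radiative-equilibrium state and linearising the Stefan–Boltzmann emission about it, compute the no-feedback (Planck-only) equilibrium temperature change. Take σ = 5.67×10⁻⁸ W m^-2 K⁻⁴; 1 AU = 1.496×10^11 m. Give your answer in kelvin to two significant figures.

0.70 K

d = 0.425 × 1.496×10^11 m = 6.358×10^10 m.
S = L/(4πd²) = 3189 W m^-2.
Unperturbed T_e = [3189·(1−0.29)/(4σ)]^¼ = 316.1 K.
TOA radiative forcing: ΔF = −S·Δα/4 = −3189·(-0.0063)/4 = 5.023 W m^-2.
The Planck feedback parameter is 4σT_e³ = 7.163 W m^-2/K.
Hence the no-feedback warming is ΔF/(4σT_e³) = 0.701 K.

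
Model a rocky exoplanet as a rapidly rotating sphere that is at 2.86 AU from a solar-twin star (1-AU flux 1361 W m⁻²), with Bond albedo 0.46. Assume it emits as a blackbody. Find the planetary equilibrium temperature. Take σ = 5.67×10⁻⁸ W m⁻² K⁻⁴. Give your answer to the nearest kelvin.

Irradiance scales as 1/d², so S = 1361 W m⁻² × (1/2.86)² = 166.4 W m⁻².
Averaging over the sphere, the absorbed flux is S(1−α)/4 = 22.46 W m⁻².
In equilibrium σT⁴ equals this, so T = 141.1 K.

141 K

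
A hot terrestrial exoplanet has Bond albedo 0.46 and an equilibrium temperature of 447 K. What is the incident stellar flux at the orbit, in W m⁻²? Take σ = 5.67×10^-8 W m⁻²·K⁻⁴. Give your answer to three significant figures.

16800 W m⁻²

Invert the energy balance for S: S = 4σT⁴/(1−α).
The emitted flux is σT⁴ = 2264 W m⁻².
S = 4·2264/0.54 = 16770 W m⁻².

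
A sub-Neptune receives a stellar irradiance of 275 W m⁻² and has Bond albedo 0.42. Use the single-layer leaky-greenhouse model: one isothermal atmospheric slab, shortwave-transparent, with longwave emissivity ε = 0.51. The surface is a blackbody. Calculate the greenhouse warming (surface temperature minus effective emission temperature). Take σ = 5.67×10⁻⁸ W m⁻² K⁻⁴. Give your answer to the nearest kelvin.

12 K

Effective emission temperature (TOA balance): σT_e⁴ = S(1−α)/4 = 39.88 W m⁻² → T_e = 162.8 K.
Surface balance with a leaky layer gives σT_s⁴ = σT_e⁴·2/(2−ε), so T_s = T_e·[2/(2−0.51)]^(1/4) = 175.3 K.
Greenhouse warming: T_s − T_e = 12.44 K.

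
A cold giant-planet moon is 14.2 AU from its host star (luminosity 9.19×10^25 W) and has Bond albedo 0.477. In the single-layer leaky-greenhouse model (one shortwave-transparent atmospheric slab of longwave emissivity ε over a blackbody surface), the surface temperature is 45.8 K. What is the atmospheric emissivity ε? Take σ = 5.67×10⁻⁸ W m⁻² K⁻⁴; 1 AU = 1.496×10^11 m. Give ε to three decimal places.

0.301

d = 14.2 × 1.496×10^11 m = 2.124×10^12 m.
Flux at the orbit: S = L/(4πd²) = 9.19×10^25/(4π·(2.12×10^12)²) = 1.621 W m⁻².
Effective temperature: T_e = [S(1−α)/(4σ)]^(1/4) = 43.97 K.
Since (2−ε)/2 = (T_e/T_s)⁴ = 0.8493, ε = 0.3014.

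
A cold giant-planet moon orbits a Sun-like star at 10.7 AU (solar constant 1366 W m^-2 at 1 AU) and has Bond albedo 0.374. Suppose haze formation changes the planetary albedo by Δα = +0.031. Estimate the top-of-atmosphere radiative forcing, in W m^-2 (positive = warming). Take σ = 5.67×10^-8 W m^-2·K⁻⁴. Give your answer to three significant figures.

By the inverse-square law, S = 1366/10.7² = 11.93 W m^-2.
TOA radiative forcing: ΔF = −S·Δα/4 = −11.93·(+0.031)/4 = -0.09247 W m^-2.

-0.0925 W m^-2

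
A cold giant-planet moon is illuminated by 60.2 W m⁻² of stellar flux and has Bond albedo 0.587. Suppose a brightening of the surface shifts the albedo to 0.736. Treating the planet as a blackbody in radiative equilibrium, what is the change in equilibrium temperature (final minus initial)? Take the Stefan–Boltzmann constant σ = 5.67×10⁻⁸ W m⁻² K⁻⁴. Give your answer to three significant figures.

Initial: T₁ = [S(1−0.587)/(4σ)]^(1/4) = 102.3 K.
With α = 0.736, T₂ = 91.49 K.
ΔT = T₂ − T₁ = -10.83 K.

-10.8 K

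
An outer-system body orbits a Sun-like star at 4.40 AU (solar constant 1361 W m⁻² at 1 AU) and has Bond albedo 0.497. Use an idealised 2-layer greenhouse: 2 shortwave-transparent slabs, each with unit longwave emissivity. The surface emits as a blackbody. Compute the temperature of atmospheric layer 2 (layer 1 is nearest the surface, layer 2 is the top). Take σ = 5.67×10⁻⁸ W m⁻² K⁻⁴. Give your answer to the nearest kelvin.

Flux at the orbit: S = 1361/(4.40)² = 70.30 W m⁻².
The effective emission temperature is T_e = [S(1−α)/(4σ)]^¼ = 111.7 K.
Each opaque layer satisfies 2T_j⁴ = T_{j−1}⁴ + T_{j+1}⁴, giving T_k⁴ = (N+1−k)T_e⁴.
With k = 2: T_2 = (2+1−2)^¼·111.7 K = 111.7 K.

112 K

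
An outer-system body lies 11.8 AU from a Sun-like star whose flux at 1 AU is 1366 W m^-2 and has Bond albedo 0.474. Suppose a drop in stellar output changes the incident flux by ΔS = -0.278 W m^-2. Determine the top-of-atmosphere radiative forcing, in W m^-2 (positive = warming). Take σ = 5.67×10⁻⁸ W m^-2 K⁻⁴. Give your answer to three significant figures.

-0.0366 W m^-2

Irradiance scales as 1/d², so S = 1366 W m^-2 × (1/11.8)² = 9.810 W m^-2.
ΔF = Δ[S(1−α)]/4 = (1−0.474)·-0.278/4 = -0.03656 W m^-2.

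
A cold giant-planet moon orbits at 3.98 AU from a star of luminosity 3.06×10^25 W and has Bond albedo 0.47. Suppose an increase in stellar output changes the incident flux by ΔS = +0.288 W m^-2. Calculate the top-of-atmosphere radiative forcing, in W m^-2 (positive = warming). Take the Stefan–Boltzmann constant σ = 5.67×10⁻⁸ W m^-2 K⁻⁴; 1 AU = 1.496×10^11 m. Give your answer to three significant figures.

Orbital distance: d = 3.98 AU = 5.954×10^11 m.
S = L/(4πd²) = 6.869 W m^-2.
ΔF = Δ[S(1−α)]/4 = (1−0.47)·+0.288/4 = 0.03816 W m^-2.

0.0382 W m^-2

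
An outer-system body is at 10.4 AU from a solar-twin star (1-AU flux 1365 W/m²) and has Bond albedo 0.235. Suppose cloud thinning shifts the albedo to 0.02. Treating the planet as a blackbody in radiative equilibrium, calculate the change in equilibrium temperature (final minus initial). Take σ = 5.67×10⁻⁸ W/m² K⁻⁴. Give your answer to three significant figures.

5.16 K

By the inverse-square law, S = 1365/10.4² = 12.62 W/m².
Initial: T₁ = [S(1−0.235)/(4σ)]^(1/4) = 80.77 K.
After:  T₂ = [12.62·0.98/(4σ)]^(1/4) = 85.93 K.
ΔT = T₂ − T₁ = 5.160 K.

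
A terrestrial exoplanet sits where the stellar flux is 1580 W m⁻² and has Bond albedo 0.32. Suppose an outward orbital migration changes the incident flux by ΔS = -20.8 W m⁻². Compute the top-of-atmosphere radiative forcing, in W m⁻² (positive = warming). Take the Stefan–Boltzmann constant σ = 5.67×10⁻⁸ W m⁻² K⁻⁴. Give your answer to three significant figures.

ΔF = Δ[S(1−α)]/4 = (1−0.32)·-20.8/4 = -3.536 W m⁻².

-3.54 W m⁻²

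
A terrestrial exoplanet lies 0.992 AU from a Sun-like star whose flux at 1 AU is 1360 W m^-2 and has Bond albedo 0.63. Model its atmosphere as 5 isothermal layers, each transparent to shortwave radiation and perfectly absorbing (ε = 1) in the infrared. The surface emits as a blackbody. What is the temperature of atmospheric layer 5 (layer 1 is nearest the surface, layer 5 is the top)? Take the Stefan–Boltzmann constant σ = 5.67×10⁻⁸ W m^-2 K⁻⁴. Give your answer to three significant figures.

218 K

Irradiance scales as 1/d², so S = 1360 W m^-2 × (1/0.992)² = 1382 W m^-2.
OLR = S(1−α)/4 = 127.8 W m^-2; the top layer radiates at T_e = 217.9 K.
The net upward flux σT_e⁴ is constant between every pair of levels, so T_k⁴ = (N+1−k)T_e⁴.
With k = 5: T_5 = (5+1−5)^¼·217.9 K = 217.9 K.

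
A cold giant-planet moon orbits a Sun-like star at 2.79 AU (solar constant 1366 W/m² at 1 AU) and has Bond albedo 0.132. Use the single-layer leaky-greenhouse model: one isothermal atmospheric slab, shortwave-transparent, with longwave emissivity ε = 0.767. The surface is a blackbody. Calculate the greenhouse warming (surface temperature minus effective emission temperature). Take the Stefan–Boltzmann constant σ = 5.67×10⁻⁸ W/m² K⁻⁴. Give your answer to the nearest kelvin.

By the inverse-square law, S = 1366/2.79² = 175.5 W/m².
At the top of the atmosphere, σT_e⁴ = S(1−α)/4 = 38.08 W/m², giving T_e = 161.0 K.
For a single slab of emissivity ε, T_s⁴ = 2T_e⁴/(2−ε); thus T_s = 161.0·(1.622)^(1/4) = 181.7 K.
Greenhouse warming: T_s − T_e = 20.69 K.

21 kelvin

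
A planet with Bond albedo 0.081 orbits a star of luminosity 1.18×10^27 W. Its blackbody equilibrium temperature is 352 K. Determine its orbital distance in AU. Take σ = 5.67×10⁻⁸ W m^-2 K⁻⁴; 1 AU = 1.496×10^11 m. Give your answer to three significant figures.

1.05 AU

Required flux: S = 4σT⁴/(1−α) = 3789 W m^-2.
S = L/(4πd²) → d = √(L/4πS) = √(1.18×10^27/(4π·3789)) = 1.574×10^11 m = 1.052 AU.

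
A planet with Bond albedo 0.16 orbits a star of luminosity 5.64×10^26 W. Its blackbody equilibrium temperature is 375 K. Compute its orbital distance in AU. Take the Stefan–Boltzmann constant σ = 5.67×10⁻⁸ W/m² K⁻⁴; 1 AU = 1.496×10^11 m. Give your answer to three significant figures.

Required flux: S = 4σT⁴/(1−α) = 5339 W/m².
From L = 4πd²S, d = √(5.64×10^26/(4π·5339)) = 9.168×10^10 m = 0.6129 AU.

0.613 AU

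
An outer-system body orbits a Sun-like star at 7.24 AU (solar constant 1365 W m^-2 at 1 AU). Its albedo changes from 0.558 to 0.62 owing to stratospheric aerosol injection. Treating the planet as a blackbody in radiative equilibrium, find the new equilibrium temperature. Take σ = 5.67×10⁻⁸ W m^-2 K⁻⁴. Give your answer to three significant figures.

81.3 kelvin

Flux at the orbit: S = 1365/(7.24)² = 26.04 W m^-2.
New equilibrium: T₂ = [(1−0.62)·26.04/(4σ)]^(1/4) = 81.27 K.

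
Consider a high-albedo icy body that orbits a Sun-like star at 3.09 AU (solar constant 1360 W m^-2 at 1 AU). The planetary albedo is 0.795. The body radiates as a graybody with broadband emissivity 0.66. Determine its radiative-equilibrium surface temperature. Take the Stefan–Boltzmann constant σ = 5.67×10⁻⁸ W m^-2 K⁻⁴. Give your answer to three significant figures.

118 K

Irradiance scales as 1/d², so S = 1360 W m^-2 × (1/3.09)² = 142.4 W m^-2.
Averaging over the sphere, the absorbed flux is S(1−α)/4 = 7.300 W m^-2.
Radiative balance εσT⁴ = 7.300 gives T = [7.300/(0.66·σ)]^(1/4) = 118.2 K.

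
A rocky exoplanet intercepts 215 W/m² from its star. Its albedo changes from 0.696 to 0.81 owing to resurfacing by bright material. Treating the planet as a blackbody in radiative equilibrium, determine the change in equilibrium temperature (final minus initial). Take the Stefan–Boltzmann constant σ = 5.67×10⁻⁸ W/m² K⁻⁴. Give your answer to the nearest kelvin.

Initial: T₁ = [S(1−0.696)/(4σ)]^(1/4) = 130.3 K.
Final:   T₂ = [S(1−0.81)/(4σ)]^(1/4) = 115.8 K.
ΔT = T₂ − T₁ = -14.44 K.

-14 K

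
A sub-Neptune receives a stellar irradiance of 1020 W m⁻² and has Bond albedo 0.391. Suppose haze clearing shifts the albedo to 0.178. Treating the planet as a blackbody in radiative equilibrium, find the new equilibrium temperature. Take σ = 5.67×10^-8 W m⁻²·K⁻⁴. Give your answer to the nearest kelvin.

T₂ = [S(1−α₂)/(4σ)]^(1/4) = [1020·0.822/(4σ)]^(1/4) = 246.6 K.

247 K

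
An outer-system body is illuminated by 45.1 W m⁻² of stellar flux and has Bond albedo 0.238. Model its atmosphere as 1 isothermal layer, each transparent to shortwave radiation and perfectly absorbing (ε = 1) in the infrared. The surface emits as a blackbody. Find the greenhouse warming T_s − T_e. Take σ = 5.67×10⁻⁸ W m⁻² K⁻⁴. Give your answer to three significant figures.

Top-of-atmosphere balance: σT_e⁴ = S(1−α)/4 = 8.592 W m⁻² → T_e = 110.9 K.
T_s = (N+1)^(1/4)·T_e = 131.9 K.
So the greenhouse effect raises the surface by 131.9 − 110.9 = 20.99 K.

21.0 kelvin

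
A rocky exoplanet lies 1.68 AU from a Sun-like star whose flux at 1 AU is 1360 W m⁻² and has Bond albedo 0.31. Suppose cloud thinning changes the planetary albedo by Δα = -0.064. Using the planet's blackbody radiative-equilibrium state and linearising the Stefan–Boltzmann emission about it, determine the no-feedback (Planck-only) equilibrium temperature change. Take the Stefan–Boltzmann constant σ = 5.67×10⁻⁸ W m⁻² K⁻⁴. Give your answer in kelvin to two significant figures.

4.5 K

Irradiance scales as 1/d², so S = 1360 W m⁻² × (1/1.68)² = 481.9 W m⁻².
Unperturbed T_e = [481.9·(1−0.31)/(4σ)]^¼ = 195.7 K.
The change in absorbed flux is Δ[S(1−α)/4] = −SΔα/4 = 7.710 W m⁻².
Planck response: λ_P = 4σT_e³ = 4·5.67×10⁻⁸·(195.7)³ = 1.699 W m⁻²/K.
So ΔT₀ = 7.710/1.699 = 4.54 K.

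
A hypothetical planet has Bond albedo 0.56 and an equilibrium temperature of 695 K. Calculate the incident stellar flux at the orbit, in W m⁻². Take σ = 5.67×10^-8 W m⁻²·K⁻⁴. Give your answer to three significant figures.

1.20×10^5 W m⁻²

Invert the energy balance for S: S = 4σT⁴/(1−α).
σT⁴ = 5.67×10⁻⁸·(695)⁴ = 13230 W m⁻².
S = 4·13230/0.44 = 1.203×10^5 W m⁻².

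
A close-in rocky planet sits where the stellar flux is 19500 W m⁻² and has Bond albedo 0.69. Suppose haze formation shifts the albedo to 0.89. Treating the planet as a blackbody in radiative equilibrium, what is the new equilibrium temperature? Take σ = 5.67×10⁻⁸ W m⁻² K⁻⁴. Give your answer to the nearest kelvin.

New equilibrium: T₂ = [(1−0.89)·19500/(4σ)]^(1/4) = 311.9 K.

312 K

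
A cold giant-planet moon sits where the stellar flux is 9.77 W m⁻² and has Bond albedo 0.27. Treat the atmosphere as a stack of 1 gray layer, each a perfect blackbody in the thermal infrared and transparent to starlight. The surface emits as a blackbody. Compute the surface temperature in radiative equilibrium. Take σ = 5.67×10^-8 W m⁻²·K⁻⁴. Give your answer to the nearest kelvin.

Top-of-atmosphere balance: σT_e⁴ = S(1−α)/4 = 1.783 W m⁻² → T_e = 74.88 K.
With N = 1 opaque layers, T_s = (N+1)^(1/4)·T_e = 2^(1/4)·74.88 = 89.05 K.

89 K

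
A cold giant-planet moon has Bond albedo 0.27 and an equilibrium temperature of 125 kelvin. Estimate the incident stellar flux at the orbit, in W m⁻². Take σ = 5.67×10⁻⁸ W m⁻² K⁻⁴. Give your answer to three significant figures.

75.9 W m⁻²

Invert the energy balance for S: S = 4σT⁴/(1−α).
The emitted flux is σT⁴ = 13.84 W m⁻².
S = 4·13.84/0.73 = 75.85 W m⁻².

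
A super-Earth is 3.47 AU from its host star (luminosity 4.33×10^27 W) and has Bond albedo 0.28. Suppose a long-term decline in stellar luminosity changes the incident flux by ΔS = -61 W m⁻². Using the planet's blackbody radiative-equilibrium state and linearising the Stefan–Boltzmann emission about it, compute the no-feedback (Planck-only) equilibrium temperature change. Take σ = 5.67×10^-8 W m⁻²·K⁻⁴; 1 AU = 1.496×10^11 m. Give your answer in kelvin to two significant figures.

d = 3.47 × 1.496×10^11 m = 5.191×10^11 m.
Spreading L over a sphere of radius d: S = 4.33×10^27/(4π·5.19×10^11²) = 1279 W m⁻².
Reference equilibrium: T_e = [S(1−α)/(4σ)]^(1/4) = 252.4 K.
TOA radiative forcing: ΔF = (1−α)ΔS/4 = 0.72·(-61)/4 = -10.98 W m⁻².
The Planck feedback parameter is 4σT_e³ = 3.647 W m⁻²/K.
So ΔT₀ = -10.98/3.647 = -3.01 K.

-3.0 kelvin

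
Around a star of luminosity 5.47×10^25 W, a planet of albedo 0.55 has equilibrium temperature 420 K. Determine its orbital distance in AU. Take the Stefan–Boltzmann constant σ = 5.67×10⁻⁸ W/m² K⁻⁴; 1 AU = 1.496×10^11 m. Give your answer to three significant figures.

0.111 AU

The flux needed for this T is 4σT⁴/(1−0.55) = 15680 W/m².
Then d = [L/(4πS)]^(1/2) = 1.666×10^10 m, i.e. 0.1114 AU.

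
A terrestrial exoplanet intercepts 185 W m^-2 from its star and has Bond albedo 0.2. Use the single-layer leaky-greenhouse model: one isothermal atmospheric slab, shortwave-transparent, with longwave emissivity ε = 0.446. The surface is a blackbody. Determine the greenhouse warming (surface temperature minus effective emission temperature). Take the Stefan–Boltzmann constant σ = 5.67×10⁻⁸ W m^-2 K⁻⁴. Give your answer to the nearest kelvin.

10 kelvin

The planet radiates to space at T_e = [S(1−α)/(4σ)]^(1/4) = 159.8 K.
Surface balance with a leaky layer gives σT_s⁴ = σT_e⁴·2/(2−ε), so T_s = T_e·[2/(2−0.446)]^(1/4) = 170.2 K.
Greenhouse warming: T_s − T_e = 10.41 K.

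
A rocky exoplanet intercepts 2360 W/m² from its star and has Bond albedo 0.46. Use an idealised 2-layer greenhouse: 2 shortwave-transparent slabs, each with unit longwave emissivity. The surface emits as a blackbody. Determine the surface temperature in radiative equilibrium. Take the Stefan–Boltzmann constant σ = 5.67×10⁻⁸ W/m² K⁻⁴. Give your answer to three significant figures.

Top-of-atmosphere balance: σT_e⁴ = S(1−α)/4 = 318.6 W/m² → T_e = 273.8 K.
Layer-by-layer balance gives σT_s⁴ = (N+1)σT_e⁴, so T_s = 3^¼·273.8 = 360.3 K.

360 K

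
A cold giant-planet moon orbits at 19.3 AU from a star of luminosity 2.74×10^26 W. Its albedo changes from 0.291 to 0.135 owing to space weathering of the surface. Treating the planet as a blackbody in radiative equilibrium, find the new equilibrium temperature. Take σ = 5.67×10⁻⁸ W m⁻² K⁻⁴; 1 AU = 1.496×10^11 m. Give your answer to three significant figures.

Orbital distance: d = 19.3 AU = 2.887×10^12 m.
Spreading L over a sphere of radius d: S = 2.74×10^26/(4π·2.89×10^12²) = 2.616 W m⁻².
New equilibrium: T₂ = [(1−0.135)·2.616/(4σ)]^(1/4) = 56.20 K.

56.2 kelvin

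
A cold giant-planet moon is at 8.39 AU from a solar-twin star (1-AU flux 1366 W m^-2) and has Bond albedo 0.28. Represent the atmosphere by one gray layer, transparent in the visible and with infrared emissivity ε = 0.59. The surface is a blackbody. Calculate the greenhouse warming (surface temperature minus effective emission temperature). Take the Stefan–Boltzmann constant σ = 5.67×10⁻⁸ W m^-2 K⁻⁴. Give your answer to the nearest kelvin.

Flux at the orbit: S = 1366/(8.39)² = 19.41 W m^-2.
At the top of the atmosphere, σT_e⁴ = S(1−α)/4 = 3.493 W m^-2, giving T_e = 88.59 K.
For a single slab of emissivity ε, T_s⁴ = 2T_e⁴/(2−ε); thus T_s = 88.59·(1.418)^(1/4) = 96.68 K.
T_s − T_e = 96.68 − 88.59 = 8.091 K.

8 kelvin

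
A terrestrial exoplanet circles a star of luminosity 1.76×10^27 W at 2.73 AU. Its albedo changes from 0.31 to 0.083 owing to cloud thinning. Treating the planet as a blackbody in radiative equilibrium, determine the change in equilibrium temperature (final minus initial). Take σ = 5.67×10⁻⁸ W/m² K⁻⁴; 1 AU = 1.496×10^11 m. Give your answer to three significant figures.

16.6 kelvin

Orbital distance: d = 2.73 AU = 4.084×10^11 m.
Spreading L over a sphere of radius d: S = 1.76×10^27/(4π·4.08×10^11²) = 839.7 W/m².
Initial: T₁ = [S(1−0.31)/(4σ)]^(1/4) = 224.8 K.
After:  T₂ = [839.7·0.917/(4σ)]^(1/4) = 241.4 K.
ΔT = T₂ − T₁ = 16.57 K.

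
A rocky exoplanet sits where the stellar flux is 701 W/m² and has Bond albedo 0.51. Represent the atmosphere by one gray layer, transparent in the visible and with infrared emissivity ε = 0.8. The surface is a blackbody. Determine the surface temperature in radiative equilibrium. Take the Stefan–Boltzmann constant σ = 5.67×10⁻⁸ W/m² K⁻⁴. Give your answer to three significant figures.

224 K

Effective emission temperature (TOA balance): σT_e⁴ = S(1−α)/4 = 85.87 W/m² → T_e = 197.3 K.
For a single slab of emissivity ε, T_s⁴ = 2T_e⁴/(2−ε); thus T_s = 197.3·(1.667)^(1/4) = 224.1 K.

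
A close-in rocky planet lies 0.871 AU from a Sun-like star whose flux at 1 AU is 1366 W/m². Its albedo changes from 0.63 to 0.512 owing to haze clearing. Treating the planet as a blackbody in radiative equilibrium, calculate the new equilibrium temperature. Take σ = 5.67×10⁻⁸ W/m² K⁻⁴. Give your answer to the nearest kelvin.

249 kelvin

By the inverse-square law, S = 1366/0.871² = 1801 W/m².
With the new albedo, S(1−α₂)/4 = 219.7 W/m², so T₂ = 249.5 K.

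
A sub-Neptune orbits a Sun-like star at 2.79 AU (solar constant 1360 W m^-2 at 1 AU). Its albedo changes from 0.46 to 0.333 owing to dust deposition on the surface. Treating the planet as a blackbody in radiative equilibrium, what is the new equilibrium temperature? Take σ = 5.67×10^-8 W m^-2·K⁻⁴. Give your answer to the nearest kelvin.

By the inverse-square law, S = 1360/2.79² = 174.7 W m^-2.
New equilibrium: T₂ = [(1−0.333)·174.7/(4σ)]^(1/4) = 150.6 K.

151 K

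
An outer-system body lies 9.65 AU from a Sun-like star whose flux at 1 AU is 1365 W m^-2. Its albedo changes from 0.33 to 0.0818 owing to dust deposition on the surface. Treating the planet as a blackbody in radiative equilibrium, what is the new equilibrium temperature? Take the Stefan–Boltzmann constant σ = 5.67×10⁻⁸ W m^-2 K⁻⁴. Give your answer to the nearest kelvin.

By the inverse-square law, S = 1365/9.65² = 14.66 W m^-2.
New equilibrium: T₂ = [(1−0.0818)·14.66/(4σ)]^(1/4) = 87.77 K.

88 K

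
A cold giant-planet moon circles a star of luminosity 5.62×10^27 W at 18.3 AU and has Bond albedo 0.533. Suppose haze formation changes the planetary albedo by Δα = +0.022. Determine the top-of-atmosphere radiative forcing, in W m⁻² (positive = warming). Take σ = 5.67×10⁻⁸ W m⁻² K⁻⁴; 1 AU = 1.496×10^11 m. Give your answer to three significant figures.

-0.328 W m⁻²

d = 18.3 × 1.496×10^11 m = 2.738×10^12 m.
Flux at the orbit: S = L/(4πd²) = 5.62×10^27/(4π·(2.74×10^12)²) = 59.67 W m⁻².
ΔF = −(S/4)Δα = −(59.67/4)×(+0.022) = -0.3282 W m⁻².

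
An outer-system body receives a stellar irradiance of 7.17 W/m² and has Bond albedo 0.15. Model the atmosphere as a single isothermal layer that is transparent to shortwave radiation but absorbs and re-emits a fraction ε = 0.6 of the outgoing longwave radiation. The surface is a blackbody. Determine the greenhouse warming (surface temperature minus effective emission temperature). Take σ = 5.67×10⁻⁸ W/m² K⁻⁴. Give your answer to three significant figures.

6.71 K

The planet radiates to space at T_e = [S(1−α)/(4σ)]^(1/4) = 72.00 K.
Surface balance with a leaky layer gives σT_s⁴ = σT_e⁴·2/(2−ε), so T_s = T_e·[2/(2−0.6)]^(1/4) = 78.71 K.
The atmosphere warms the surface by 6.715 K.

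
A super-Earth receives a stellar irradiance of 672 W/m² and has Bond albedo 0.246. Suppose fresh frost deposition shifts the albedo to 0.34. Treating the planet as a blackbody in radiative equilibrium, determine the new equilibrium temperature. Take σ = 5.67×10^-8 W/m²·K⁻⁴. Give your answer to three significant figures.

T₂ = [S(1−α₂)/(4σ)]^(1/4) = [672.0·0.66/(4σ)]^(1/4) = 210.3 K.

210 kelvin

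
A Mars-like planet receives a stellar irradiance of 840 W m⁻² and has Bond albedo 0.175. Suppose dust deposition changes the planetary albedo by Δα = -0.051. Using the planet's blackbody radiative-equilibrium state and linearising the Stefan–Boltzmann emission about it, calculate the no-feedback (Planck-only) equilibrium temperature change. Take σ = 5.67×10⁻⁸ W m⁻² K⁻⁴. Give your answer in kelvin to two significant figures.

3.6 K

Reference equilibrium: T_e = [S(1−α)/(4σ)]^(1/4) = 235.1 K.
ΔF = −(S/4)Δα = −(840.0/4)×(-0.051) = 10.71 W m⁻².
The Planck feedback parameter is 4σT_e³ = 2.948 W m⁻²/K.
ΔT₀ = ΔF/λ_P = 10.71/2.948 = 3.63 K.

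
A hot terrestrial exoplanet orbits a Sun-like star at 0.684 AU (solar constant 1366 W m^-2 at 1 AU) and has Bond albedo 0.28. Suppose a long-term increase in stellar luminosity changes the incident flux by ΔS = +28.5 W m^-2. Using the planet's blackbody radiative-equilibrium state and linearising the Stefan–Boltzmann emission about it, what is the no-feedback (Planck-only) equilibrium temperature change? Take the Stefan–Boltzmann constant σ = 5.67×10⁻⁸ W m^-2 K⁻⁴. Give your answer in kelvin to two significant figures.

Irradiance scales as 1/d², so S = 1366 W m^-2 × (1/0.684)² = 2920 W m^-2.
The baseline emission temperature is T_e = 310.3 K.
TOA radiative forcing: ΔF = (1−α)ΔS/4 = 0.72·(+28.5)/4 = 5.130 W m^-2.
Linearising σT⁴ gives d(σT⁴)/dT = 4σT_e³ = 6.775 W m^-2 per K.
So ΔT₀ = 5.130/6.775 = 0.757 K.

0.76 kelvin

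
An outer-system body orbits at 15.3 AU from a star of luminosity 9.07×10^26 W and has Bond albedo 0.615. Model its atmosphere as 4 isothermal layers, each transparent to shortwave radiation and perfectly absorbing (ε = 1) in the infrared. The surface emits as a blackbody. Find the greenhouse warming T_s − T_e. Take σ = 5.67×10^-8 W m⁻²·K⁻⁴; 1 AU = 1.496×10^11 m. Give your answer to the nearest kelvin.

34 kelvin

Orbital distance: d = 15.3 AU = 2.289×10^12 m.
Flux at the orbit: S = L/(4πd²) = 9.07×10^26/(4π·(2.29×10^12)²) = 13.78 W m⁻².
Top-of-atmosphere balance: σT_e⁴ = S(1−α)/4 = 1.326 W m⁻² → T_e = 69.54 K.
T_s = (N+1)^(1/4)·T_e = 104.0 K.
Warming: T_s − T_e = 34.45 K.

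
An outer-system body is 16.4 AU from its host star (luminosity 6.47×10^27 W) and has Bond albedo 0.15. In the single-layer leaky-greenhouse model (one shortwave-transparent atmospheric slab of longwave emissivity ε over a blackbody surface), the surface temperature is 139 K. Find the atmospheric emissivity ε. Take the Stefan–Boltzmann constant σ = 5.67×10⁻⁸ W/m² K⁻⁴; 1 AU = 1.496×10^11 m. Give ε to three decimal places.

0.283

Orbital distance: d = 16.4 AU = 2.453×10^12 m.
S = L/(4πd²) = 85.53 W/m².
Effective temperature: T_e = [S(1−α)/(4σ)]^(1/4) = 133.8 K.
Inverting T_s⁴ = 2T_e⁴/(2−ε): (T_e/T_s)⁴ = 0.8587, so ε = 2(1 − 0.8587) = 0.2825.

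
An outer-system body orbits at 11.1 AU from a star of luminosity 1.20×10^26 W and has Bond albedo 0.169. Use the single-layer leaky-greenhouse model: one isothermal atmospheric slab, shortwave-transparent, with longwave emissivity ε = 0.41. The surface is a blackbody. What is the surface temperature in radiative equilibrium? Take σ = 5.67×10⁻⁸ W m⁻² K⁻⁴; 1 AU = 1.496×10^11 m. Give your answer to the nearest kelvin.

Orbital distance: d = 11.1 AU = 1.661×10^12 m.
Spreading L over a sphere of radius d: S = 1.20×10^26/(4π·1.66×10^12²) = 3.463 W m⁻².
Effective emission temperature (TOA balance): σT_e⁴ = S(1−α)/4 = 0.7195 W m⁻² → T_e = 59.68 K.
Surface balance with a leaky layer gives σT_s⁴ = σT_e⁴·2/(2−ε), so T_s = T_e·[2/(2−0.41)]^(1/4) = 63.21 K.

63 K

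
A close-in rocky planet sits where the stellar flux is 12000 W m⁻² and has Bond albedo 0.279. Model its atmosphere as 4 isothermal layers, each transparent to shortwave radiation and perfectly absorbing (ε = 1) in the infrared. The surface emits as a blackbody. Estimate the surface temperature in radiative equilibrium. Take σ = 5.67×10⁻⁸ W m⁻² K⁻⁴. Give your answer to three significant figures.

Top-of-atmosphere balance: σT_e⁴ = S(1−α)/4 = 2163 W m⁻² → T_e = 441.9 K.
For an N-layer opaque stack, T_s⁴ = (N+1)T_e⁴, hence T_s = (5)^(1/4)×441.9 K = 660.9 K.

661 K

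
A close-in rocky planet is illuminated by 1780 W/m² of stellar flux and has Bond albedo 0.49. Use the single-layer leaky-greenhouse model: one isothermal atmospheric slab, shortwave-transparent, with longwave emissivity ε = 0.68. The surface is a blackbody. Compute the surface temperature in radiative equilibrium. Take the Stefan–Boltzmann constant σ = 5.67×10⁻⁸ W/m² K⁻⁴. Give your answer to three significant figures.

At the top of the atmosphere, σT_e⁴ = S(1−α)/4 = 227.0 W/m², giving T_e = 251.5 K.
The surface balance (absorbed SW + ε·downward IR = σT_s⁴) with T_a⁴ = T_s⁴/2 reduces to T_s = T_e·[2/(2−ε)]^¼ = 279.1 K.

279 K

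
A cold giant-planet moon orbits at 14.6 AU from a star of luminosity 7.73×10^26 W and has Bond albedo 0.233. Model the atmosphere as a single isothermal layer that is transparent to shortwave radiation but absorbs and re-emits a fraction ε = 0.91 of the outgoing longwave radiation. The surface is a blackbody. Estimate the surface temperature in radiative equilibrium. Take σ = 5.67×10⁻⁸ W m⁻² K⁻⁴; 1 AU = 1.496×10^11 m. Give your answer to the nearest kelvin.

Orbital distance: d = 14.6 AU = 2.184×10^12 m.
Flux at the orbit: S = L/(4πd²) = 7.73×10^26/(4π·(2.18×10^12)²) = 12.89 W m⁻².
The planet radiates to space at T_e = [S(1−α)/(4σ)]^(1/4) = 81.26 K.
Surface balance with a leaky layer gives σT_s⁴ = σT_e⁴·2/(2−ε), so T_s = T_e·[2/(2−0.91)]^(1/4) = 94.58 K.

95 K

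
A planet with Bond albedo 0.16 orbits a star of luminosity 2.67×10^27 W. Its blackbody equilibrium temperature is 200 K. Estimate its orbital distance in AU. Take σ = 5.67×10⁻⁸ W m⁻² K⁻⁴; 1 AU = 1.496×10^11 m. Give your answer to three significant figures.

4.69 AU

The flux needed for this T is 4σT⁴/(1−0.16) = 432.0 W m⁻².
Then d = [L/(4πS)]^(1/2) = 7.013×10^11 m, i.e. 4.688 AU.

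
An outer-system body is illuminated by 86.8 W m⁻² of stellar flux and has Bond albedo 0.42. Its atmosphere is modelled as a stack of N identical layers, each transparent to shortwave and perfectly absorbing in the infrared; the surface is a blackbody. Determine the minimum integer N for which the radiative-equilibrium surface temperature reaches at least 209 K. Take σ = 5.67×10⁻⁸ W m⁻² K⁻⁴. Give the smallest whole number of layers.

8

Top-of-atmosphere balance: σT_e⁴ = S(1−α)/4 = 12.59 W m⁻² → T_e = 122.1 K.
T_s = (N+1)^(1/4)·T_e ≥ 209 K requires N+1 ≥ (T_s/T_e)⁴ = (209/122.1)⁴ = 8.596.
The minimum whole number is N = 8.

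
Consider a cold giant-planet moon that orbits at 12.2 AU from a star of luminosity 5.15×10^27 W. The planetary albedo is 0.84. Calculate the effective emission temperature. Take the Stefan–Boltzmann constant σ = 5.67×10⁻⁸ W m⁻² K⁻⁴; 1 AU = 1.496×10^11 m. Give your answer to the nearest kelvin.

97 K

d = 12.2 × 1.496×10^11 m = 1.825×10^12 m.
S = L/(4πd²) = 123.0 W m⁻².
Averaging over the sphere, the absorbed flux is S(1−α)/4 = 4.921 W m⁻².
Balancing against σT⁴: T = (4.921/5.67×10⁻⁸)^(1/4) = 96.52 K.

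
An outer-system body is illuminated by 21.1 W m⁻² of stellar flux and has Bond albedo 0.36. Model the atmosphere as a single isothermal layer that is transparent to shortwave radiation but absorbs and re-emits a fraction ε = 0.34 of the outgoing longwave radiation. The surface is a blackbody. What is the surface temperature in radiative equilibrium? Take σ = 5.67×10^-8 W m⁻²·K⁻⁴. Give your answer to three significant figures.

The planet radiates to space at T_e = [S(1−α)/(4σ)]^(1/4) = 87.84 K.
The surface balance (absorbed SW + ε·downward IR = σT_s⁴) with T_a⁴ = T_s⁴/2 reduces to T_s = T_e·[2/(2−ε)]^¼ = 92.03 K.

92.0 K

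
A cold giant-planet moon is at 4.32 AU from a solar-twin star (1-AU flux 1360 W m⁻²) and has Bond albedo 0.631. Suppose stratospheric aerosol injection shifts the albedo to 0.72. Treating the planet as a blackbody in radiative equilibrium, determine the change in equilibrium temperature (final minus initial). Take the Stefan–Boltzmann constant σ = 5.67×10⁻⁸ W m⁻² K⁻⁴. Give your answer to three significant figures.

Flux at the orbit: S = 1360/(4.32)² = 72.87 W m⁻².
Before: T₁ = [72.87·0.369/(4σ)]^(1/4) = 104.3 K.
With α = 0.72, T₂ = 97.39 K.
Change: 97.39 − 104.3 = -6.957 K.

-6.96 K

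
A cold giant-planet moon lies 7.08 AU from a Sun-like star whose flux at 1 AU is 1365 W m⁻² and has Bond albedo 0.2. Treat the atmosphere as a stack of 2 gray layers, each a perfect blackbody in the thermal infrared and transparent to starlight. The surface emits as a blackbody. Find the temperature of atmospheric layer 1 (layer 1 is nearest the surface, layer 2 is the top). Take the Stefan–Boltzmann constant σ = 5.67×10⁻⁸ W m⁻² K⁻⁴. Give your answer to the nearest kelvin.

By the inverse-square law, S = 1365/7.08² = 27.23 W m⁻².
The effective emission temperature is T_e = [S(1−α)/(4σ)]^¼ = 99.00 K.
The net upward flux σT_e⁴ is constant between every pair of levels, so T_k⁴ = (N+1−k)T_e⁴.
T_1 = (2)^(1/4)·99.00 = 117.7 K.

118 K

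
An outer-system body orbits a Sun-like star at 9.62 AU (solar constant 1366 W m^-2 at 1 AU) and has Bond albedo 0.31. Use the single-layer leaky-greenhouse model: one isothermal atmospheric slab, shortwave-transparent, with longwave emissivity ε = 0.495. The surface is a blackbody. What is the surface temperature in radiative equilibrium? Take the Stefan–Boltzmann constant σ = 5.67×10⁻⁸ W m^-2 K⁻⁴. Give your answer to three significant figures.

87.9 K

Irradiance scales as 1/d², so S = 1366 W m^-2 × (1/9.62)² = 14.76 W m^-2.
Effective emission temperature (TOA balance): σT_e⁴ = S(1−α)/4 = 2.546 W m^-2 → T_e = 81.86 K.
Surface balance with a leaky layer gives σT_s⁴ = σT_e⁴·2/(2−ε), so T_s = T_e·[2/(2−0.495)]^(1/4) = 87.89 K.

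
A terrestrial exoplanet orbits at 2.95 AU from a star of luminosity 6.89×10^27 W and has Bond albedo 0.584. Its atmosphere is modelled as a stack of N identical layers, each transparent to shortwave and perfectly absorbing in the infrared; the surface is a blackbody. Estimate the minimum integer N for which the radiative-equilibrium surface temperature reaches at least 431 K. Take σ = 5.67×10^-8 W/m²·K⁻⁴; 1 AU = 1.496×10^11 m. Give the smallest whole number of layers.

6

d = 2.95 × 1.496×10^11 m = 4.413×10^11 m.
Flux at the orbit: S = L/(4πd²) = 6.89×10^27/(4π·(4.41×10^11)²) = 2815 W/m².
The effective emission temperature is T_e = [S(1−α)/(4σ)]^¼ = 268.1 K.
T_s = (N+1)^(1/4)·T_e ≥ 431 K requires N+1 ≥ (T_s/T_e)⁴ = (431/268.1)⁴ = 6.683.
So N ≥ 5.683; the smallest integer is N = 6.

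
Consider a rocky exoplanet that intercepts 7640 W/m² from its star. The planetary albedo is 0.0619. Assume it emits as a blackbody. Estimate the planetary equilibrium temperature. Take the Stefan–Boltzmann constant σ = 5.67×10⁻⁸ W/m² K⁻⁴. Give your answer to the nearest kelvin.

422 kelvin

Averaging over the sphere, the absorbed flux is S(1−α)/4 = 1792 W/m².
In equilibrium σT⁴ equals this, so T = 421.6 K.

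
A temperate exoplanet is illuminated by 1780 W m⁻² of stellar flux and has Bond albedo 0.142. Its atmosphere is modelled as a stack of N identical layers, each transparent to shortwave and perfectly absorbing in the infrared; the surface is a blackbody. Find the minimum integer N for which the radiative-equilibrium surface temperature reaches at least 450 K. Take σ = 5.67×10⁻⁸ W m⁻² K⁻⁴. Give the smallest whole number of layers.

The effective emission temperature is T_e = [S(1−α)/(4σ)]^¼ = 286.5 K.
Since T_s⁴ = (N+1)T_e⁴, we need N ≥ (T_s/T_e)⁴ − 1 = 5.090.
So N ≥ 5.090; the smallest integer is N = 6.

6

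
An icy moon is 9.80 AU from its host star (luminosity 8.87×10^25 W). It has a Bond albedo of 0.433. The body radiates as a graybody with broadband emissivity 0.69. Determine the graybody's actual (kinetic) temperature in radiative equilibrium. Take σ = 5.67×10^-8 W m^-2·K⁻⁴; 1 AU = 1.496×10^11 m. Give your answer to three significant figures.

Orbital distance: d = 9.80 AU = 1.466×10^12 m.
Spreading L over a sphere of radius d: S = 8.87×10^25/(4π·1.47×10^12²) = 3.284 W m^-2.
Averaging over the sphere, the absorbed flux is S(1−α)/4 = 0.4655 W m^-2.
Radiative balance εσT⁴ = 0.4655 gives T = [0.4655/(0.69·σ)]^(1/4) = 58.73 K.

58.7 K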